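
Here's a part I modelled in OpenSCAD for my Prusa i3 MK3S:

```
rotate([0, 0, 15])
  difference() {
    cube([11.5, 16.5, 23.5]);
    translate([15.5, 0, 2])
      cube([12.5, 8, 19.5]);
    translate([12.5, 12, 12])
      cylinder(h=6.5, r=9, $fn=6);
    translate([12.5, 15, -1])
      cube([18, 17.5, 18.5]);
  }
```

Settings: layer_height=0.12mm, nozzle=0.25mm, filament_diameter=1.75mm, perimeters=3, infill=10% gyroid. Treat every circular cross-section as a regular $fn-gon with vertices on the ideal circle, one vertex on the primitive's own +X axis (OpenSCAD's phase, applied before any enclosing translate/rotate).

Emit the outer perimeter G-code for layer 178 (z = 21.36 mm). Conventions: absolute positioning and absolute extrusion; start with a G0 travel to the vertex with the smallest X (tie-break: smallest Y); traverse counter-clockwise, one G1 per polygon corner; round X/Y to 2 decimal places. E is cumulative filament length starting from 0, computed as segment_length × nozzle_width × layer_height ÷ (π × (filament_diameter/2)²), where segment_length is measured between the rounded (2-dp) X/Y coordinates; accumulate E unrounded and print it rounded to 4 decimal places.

At z = 21.36 mm: the 11.5×16.5 cube contributes its full rectangle; the 12.5×8 cube at (15.5, 0) contributes its full rectangle; the cylinder at (12.5, 12) does not reach this height (z outside [12, 18.5]); the cube at (12.5, 15) is absent (z outside [-1, 17.5]); Taking the first minus the rest: starting from the 11.5×16.5 cube, the 12.5×8 cube at (15.5, 0) misses the remaining region (no effect) — 1 connected region; (rotated 15° about Z; rotation is an isometry so areas/perimeters/island counts are preserved). The outline is a single polygon with 4 vertices. Extrusion per mm of travel: 0.25 × 0.12 / (π × 0.875²) = 0.012473. Accumulating E over each segment gives final E = 0.6984.

G0 X-4.27 Y15.94 Z21.36
G1 X0.00 Y0.00 E0.2058
G1 X11.11 Y2.98 E0.3493
G1 X6.84 Y18.91 E0.5550
G1 X-4.27 Y15.94 E0.6984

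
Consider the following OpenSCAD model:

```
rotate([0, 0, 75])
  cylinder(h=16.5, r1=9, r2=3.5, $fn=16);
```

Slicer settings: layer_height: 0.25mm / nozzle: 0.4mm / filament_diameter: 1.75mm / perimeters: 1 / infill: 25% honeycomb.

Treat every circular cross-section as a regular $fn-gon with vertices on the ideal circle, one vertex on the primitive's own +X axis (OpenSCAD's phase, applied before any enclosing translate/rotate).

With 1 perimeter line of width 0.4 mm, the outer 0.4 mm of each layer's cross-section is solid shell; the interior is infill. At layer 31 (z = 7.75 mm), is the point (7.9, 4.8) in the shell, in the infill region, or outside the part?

outside

At z = 7.75 mm: the cone: at t=0.470 of its height the radius interpolates to r₁+(r₂−r₁)t = 6.417, giving a regular 16-gon of that circumradius; (whole slice rotated 75° about Z — lengths, areas and connectivity unchanged). Overall, the cross-section is a single solid region. Undo the 75° rotation: the query point maps to (6.681, -6.388) in the un-rotated model frame. The nearest boundary edge runs (2.46, -5.93)→(4.54, -4.54); distance from the point to it = 2.83 mm. The point is not inside any of the regions above, so it lies outside the cross-section (2.83 mm from the nearest boundary).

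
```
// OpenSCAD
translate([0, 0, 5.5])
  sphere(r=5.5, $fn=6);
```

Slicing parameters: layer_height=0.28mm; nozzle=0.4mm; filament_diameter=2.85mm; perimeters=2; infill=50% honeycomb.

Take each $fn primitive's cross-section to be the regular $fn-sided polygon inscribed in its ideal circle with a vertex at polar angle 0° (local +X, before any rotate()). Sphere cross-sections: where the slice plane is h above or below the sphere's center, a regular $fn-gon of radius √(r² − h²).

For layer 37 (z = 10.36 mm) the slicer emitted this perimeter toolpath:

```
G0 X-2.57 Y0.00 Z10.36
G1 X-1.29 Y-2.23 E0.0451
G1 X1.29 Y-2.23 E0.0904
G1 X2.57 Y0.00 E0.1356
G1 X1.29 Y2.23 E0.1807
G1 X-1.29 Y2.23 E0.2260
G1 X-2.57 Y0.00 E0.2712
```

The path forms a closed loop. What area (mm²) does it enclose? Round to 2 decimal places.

17.22 mm²

Apply the shoelace formula to the sequence of (X, Y) vertices; enclosed area = 17.22 mm².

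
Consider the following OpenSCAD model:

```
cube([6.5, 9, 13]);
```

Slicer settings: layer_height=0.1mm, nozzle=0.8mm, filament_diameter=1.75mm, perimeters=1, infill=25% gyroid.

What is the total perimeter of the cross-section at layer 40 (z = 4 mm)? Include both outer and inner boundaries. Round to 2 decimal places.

31.00 mm

At z = 4 mm: the 6.5×9 cube contributes its full rectangle (perimeter 31.00 mm). Overall, the cross-section is a single solid region. Total boundary length (outer) = 31.00 mm.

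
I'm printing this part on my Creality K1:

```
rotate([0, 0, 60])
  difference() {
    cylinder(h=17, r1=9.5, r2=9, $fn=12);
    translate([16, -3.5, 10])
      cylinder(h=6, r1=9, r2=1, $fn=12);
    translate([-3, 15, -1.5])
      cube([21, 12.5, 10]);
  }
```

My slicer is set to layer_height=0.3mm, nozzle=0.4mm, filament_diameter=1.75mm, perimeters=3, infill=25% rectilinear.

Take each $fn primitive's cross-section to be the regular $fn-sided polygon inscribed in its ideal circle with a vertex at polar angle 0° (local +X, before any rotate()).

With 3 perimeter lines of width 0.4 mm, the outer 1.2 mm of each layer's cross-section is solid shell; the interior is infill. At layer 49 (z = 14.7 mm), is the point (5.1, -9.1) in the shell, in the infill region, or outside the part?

outside

At z = 14.7 mm: the cone: at t=0.865 of its height the radius interpolates to r₁+(r₂−r₁)t = 9.068, giving a regular 12-gon of that circumradius; the cone at (16, -3.5) contributes a regular 12-gon of circumradius 2.733 (interpolated between r1=9 and r2=1 at t=0.783); the cube at (-3, 15) does not reach this height (z outside [-1.5, 8.5]); Subtracting the remaining from the first: starting from the cone, the cone at (16, -3.5) misses the remaining region (no effect) — 1 connected region; (rotated 60° about Z; rotation is an isometry so areas/perimeters/island counts are preserved). Overall, the cross-section is a single solid region. Undo the 60° rotation: the query point maps to (-5.331, -8.967) in the un-rotated model frame. The nearest boundary edge runs (-0.00, -9.07)→(-4.53, -7.85); distance from the point to it = 1.37 mm. The point is not inside any of the regions above, so it lies outside the cross-section (1.37 mm from the nearest boundary).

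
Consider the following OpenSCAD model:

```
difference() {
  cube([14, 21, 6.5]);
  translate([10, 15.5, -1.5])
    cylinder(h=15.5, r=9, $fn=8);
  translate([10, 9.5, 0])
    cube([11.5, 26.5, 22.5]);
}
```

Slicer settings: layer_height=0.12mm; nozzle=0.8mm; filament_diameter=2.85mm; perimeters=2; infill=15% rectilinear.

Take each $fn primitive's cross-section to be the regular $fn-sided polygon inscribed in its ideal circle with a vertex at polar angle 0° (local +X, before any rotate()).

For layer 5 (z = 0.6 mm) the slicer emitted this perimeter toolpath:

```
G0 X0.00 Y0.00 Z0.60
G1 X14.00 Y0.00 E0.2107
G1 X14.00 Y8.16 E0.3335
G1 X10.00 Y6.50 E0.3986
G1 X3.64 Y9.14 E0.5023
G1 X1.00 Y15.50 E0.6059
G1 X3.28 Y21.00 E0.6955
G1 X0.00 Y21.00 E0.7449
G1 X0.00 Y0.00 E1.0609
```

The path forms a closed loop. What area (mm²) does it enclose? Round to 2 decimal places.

138.85 mm²

Apply the shoelace formula to the sequence of (X, Y) vertices; enclosed area = 138.85 mm².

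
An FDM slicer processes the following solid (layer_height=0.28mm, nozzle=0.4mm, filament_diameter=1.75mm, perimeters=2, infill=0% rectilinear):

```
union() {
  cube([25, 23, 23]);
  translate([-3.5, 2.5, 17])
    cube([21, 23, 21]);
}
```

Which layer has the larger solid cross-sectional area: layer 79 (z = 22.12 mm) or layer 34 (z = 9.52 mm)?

Layer 79 (z = 22.12): the cube (footprint 25×23) is included at this height (area 575.00 mm²); the 21×23 cube at (-3.5, 2.5) contributes its full rectangle (area 483.00 mm²); Merging all regions: the regions partially overlap — summed areas 1058.00 mm² minus the doubly-counted overlap 358.75 mm² gives 699.25 mm² — area = 699.25 mm². So its area = 699.25 mm². Layer 34 (z = 9.52): the 25×23 cube contributes its full rectangle (area 575.00 mm²); the cube at (-3.5, 2.5) does not reach this height (z outside [17, 38]); Taking the union: only the 25×23 cube is present, so the union is just that shape — area = 575.00 mm². So its area = 575.00 mm². Layer 79 is larger (699.25 vs 575.00 mm²).

layer 79 (z = 22.12 mm)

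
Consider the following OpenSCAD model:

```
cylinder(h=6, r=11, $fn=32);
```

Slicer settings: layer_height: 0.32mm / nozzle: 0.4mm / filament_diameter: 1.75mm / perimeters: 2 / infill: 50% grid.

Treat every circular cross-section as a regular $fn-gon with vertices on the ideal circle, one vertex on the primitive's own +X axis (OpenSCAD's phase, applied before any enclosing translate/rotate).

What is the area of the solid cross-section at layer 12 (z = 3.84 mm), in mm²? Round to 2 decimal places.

At z = 3.84 mm: the r=11 cylinder gives a regular 32-gon of circumradius 11 (constant along its height) (area = (32/2)·11.000²·sin(360°/32) = 377.69 mm²). Overall, the cross-section is a single solid region. Net area = 377.69 mm².

377.69 mm²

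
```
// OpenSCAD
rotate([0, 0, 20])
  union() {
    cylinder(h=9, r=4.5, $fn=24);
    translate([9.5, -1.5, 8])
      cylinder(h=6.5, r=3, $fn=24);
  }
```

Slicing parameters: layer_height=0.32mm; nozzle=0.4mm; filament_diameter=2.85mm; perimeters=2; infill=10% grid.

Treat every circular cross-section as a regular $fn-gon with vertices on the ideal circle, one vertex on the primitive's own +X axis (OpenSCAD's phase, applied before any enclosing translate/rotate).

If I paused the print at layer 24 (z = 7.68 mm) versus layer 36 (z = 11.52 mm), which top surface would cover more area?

Layer 24 (z = 7.68): the r=4.5 cylinder contributes a regular 24-gon of circumradius 4.5 (area = (24/2)·4.500²·sin(360°/24) = 62.89 mm²); the cylinder at (9.5, -1.5) is not intersected at this z (z outside [8, 14.5]); Taking the union: only the r=4.5 cylinder is present, so the union is just that shape — area = 62.89 mm²; (rotated 20° about Z; rotation is an isometry so areas/perimeters/island counts are preserved). So its area = 62.89 mm². Layer 36 (z = 11.52): the cylinder is not intersected at this z (z outside [0, 9]); the r=3 cylinder at (9.5, -1.5) contributes a regular 24-gon of circumradius 3 (area = (24/2)·3.000²·sin(360°/24) = 27.95 mm²); Combining (union): only the r=3 cylinder at (9.5, -1.5) is present, so the union is just that shape — area = 27.95 mm²; (rotated 20° about Z; rotation is an isometry so areas/perimeters/island counts are preserved). So its area = 27.95 mm². Layer 24 is larger (62.89 vs 27.95 mm²).

layer 24 (z = 7.68 mm)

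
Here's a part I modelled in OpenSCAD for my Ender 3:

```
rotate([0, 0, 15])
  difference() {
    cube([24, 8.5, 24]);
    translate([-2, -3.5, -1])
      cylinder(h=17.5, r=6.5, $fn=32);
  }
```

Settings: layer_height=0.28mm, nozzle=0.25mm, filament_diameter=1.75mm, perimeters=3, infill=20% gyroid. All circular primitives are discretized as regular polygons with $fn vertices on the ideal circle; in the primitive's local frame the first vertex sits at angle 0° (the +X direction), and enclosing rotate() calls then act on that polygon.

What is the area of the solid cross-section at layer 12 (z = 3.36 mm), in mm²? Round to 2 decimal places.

At z = 3.36 mm: the cube is present — its section is the full 24×8.5 rectangle (area 204.00 mm²); the r=6.5 cylinder at (-2, -3.5) contributes a regular 32-gon of circumradius 6.5 (area = (32/2)·6.500²·sin(360°/32) = 131.88 mm²); Subtracting the remaining from the first: starting from the 24×8.5 cube (204.00 mm²), the r=6.5 cylinder at (-2, -3.5) partially overlaps it — only the 5.70 mm² overlap (of its 131.88 mm²) is removed, clipping the outline — area = 198.30 mm²; (rotated 15° about Z; rotation is an isometry so areas/perimeters/island counts are preserved). Overall, the cross-section is a single solid region. Net area = 198.30 mm².

198.30 mm²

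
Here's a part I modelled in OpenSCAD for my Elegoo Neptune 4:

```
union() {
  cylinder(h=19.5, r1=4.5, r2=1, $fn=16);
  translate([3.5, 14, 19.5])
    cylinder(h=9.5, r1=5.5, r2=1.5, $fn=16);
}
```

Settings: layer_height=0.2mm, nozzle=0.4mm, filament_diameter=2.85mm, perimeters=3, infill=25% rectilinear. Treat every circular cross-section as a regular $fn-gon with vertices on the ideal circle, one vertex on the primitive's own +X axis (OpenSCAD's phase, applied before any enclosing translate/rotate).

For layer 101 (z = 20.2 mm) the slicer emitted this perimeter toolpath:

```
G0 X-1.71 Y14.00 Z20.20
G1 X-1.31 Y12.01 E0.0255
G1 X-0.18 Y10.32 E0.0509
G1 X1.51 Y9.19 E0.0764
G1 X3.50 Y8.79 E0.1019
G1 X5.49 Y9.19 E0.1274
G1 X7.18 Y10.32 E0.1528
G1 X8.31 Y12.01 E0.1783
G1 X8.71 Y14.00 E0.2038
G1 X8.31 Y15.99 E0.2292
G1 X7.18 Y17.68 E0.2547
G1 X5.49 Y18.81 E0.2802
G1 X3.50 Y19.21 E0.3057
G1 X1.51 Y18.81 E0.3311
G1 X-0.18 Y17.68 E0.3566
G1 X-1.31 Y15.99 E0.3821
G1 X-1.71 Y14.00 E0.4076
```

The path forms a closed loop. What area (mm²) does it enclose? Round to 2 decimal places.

Apply the shoelace formula to the sequence of (X, Y) vertices; enclosed area = 82.98 mm².

82.98 mm²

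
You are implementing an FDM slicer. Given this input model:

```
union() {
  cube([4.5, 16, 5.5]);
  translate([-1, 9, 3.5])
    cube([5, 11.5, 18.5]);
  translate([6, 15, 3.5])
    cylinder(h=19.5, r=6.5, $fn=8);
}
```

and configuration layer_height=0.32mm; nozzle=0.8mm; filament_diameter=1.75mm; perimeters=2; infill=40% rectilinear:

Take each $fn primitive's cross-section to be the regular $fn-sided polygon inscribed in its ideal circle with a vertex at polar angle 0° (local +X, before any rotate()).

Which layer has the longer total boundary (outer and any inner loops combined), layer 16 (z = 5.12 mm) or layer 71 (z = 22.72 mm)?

layer 16 (z = 5.12 mm)

Layer 16 (z = 5.12): the cube (footprint 4.5×16) is included at this height (perimeter 41.00 mm); the cube at (-1, 9) is present — its section is the full 5×11.5 rectangle (perimeter 33.00 mm); the cylinder at (6, 15): section is a regular 8-gon, circumradius r=6.5 (perimeter = 2·8·6.500·sin(180°/8) = 39.80 mm); Combining (union): the regions partially overlap (shared area 66.76 mm²), so the edge portions inside another operand are dropped and the merged outline is re-measured after clipping — boundary = 63.84 mm. So its perimeter = 63.84 mm. Layer 71 (z = 22.72): the cube does not reach this height (z outside [0, 5.5]); the cube at (-1, 9) does not reach this height (z outside [3.5, 22]); the r=6.5 cylinder at (6, 15) contributes a regular 8-gon of circumradius 6.5 (perimeter = 2·8·6.500·sin(180°/8) = 39.80 mm); Taking the union: only the r=6.5 cylinder at (6, 15) is present, so the union is just that shape — boundary = 39.80 mm. So its perimeter = 39.80 mm. Layer 16 is larger (63.84 vs 39.80 mm).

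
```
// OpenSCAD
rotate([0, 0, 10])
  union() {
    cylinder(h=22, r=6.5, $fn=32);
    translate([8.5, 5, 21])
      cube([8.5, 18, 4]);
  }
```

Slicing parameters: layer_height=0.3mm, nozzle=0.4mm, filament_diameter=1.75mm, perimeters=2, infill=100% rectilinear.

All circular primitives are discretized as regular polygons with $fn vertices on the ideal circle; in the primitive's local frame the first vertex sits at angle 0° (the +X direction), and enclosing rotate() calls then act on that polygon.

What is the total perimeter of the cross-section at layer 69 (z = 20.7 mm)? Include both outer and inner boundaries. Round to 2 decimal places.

At z = 20.7 mm: the cylinder: section is a regular 32-gon, circumradius r=6.5 (perimeter = 2·32·6.500·sin(180°/32) = 40.78 mm); the cube at (8.5, 5) does not reach this height (z outside [21, 25]); Combining (union): only the r=6.5 cylinder is present, so the union is just that shape — boundary = 40.78 mm; (whole slice rotated 10° about Z — lengths, areas and connectivity unchanged). Overall, the cross-section is a single solid region. Total boundary length (outer) = 40.78 mm.

40.78 mm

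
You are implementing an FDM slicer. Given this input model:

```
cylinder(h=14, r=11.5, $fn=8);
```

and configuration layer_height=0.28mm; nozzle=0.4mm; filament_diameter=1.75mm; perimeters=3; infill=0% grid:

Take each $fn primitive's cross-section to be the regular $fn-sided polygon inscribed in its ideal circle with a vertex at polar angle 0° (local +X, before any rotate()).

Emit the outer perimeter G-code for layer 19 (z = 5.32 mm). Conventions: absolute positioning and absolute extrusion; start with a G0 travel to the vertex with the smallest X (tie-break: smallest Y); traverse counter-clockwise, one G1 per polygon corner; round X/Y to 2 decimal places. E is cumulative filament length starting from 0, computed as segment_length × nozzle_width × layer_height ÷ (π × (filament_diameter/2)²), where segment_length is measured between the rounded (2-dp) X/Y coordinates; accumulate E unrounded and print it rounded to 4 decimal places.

At z = 5.32 mm: the r=11.5 cylinder contributes a regular 8-gon of circumradius 11.5. The outline is a single polygon with 8 vertices. Extrusion per mm of travel: 0.4 × 0.28 / (π × 0.875²) = 0.046564. Accumulating E over each segment gives final E = 3.2784.

G0 X-11.50 Y0.00 Z5.32
G1 X-8.13 Y-8.13 E0.4098
G1 X0.00 Y-11.50 E0.8196
G1 X8.13 Y-8.13 E1.2294
G1 X11.50 Y0.00 E1.6392
G1 X8.13 Y8.13 E2.0490
G1 X0.00 Y11.50 E2.4588
G1 X-8.13 Y8.13 E2.8686
G1 X-11.50 Y0.00 E3.2784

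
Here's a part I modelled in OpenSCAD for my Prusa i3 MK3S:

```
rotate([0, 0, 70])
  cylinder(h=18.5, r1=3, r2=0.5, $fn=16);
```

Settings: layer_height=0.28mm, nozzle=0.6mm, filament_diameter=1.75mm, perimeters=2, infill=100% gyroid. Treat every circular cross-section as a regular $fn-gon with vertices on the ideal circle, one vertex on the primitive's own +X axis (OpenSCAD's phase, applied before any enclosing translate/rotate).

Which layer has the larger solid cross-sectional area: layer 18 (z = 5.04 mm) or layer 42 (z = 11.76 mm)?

Layer 18 (z = 5.04): the cone contributes a regular 16-gon of circumradius 2.319 (interpolated between r1=3 and r2=0.5 at t=0.272) (area = (16/2)·2.319²·sin(360°/16) = 16.46 mm²); (whole slice rotated 70° about Z — lengths, areas and connectivity unchanged). So its area = 16.46 mm². Layer 42 (z = 11.76): the cone (r1=3→r2=0.5) has section circumradius 1.411 here — a regular 16-gon (area = (16/2)·1.411²·sin(360°/16) = 6.09 mm²); (rotated 70° about Z; rotation is an isometry so areas/perimeters/island counts are preserved). So its area = 6.09 mm². Layer 18 is larger (16.46 vs 6.09 mm²).

layer 18 (z = 5.04 mm)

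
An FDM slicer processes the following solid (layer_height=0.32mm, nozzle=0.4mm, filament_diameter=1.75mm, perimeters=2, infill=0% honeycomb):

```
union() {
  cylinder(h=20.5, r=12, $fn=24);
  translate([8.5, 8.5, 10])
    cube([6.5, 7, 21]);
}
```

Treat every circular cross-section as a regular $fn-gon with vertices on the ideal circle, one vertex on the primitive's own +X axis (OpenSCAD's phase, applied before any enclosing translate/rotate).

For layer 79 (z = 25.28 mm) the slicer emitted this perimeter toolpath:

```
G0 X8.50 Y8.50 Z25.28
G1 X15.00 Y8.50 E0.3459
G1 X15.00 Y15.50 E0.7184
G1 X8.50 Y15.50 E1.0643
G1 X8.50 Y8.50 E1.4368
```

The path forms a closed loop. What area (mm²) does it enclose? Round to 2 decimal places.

45.50 mm²

Apply the shoelace formula to the sequence of (X, Y) vertices; enclosed area = 45.50 mm².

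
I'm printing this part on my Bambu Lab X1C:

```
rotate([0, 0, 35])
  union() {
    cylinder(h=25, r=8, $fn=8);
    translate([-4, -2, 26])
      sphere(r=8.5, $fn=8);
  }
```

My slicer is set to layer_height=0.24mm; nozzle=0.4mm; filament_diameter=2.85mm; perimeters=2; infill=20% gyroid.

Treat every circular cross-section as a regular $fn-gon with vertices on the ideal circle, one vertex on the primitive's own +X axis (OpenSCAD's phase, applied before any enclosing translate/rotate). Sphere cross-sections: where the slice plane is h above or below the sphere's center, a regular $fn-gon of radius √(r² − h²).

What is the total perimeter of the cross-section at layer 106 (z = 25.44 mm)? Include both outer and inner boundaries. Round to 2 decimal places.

51.93 mm

At z = 25.44 mm: the cylinder does not reach this height (z outside [0, 25]); the r=8.5 sphere at (-4, -2) contributes a regular 8-gon of circumradius √(8.5²−0.56²) = 8.482 (perimeter = 2·8·8.482·sin(180°/8) = 51.93 mm); Combining (union): only the r=8.5 sphere at (-4, -2) is present, so the union is just that shape — boundary = 51.93 mm; (whole slice rotated 35° about Z — lengths, areas and connectivity unchanged). Overall, the cross-section is a single solid region. Total boundary length (outer) = 51.93 mm.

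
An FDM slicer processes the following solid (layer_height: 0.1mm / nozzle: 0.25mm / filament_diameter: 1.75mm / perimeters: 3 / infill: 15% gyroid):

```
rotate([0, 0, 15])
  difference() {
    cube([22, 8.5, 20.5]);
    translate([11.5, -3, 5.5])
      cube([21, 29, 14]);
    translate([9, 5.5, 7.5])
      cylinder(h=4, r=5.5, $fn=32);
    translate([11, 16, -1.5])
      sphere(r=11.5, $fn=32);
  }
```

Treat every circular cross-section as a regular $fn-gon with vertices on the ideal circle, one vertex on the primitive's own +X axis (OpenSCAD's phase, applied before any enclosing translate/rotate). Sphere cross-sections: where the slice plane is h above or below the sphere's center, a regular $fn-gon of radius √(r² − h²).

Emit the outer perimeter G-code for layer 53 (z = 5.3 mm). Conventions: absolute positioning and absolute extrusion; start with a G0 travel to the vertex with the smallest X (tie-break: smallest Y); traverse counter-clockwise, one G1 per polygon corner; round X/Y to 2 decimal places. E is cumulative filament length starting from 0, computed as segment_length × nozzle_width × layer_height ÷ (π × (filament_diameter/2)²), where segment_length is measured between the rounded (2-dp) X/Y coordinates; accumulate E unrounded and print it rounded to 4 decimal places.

G0 X-2.20 Y8.21 Z5.30
G1 X0.00 Y0.00 E0.0883
G1 X21.25 Y5.69 E0.3170
G1 X19.05 Y13.90 E0.4053
G1 X13.65 Y12.46 E0.4634
G1 X13.46 Y12.19 E0.4669
G1 X12.13 Y10.94 E0.4858
G1 X10.59 Y9.98 E0.5047
G1 X8.88 Y9.34 E0.5237
G1 X7.09 Y9.05 E0.5425
G1 X5.27 Y9.11 E0.5614
G1 X3.50 Y9.52 E0.5803
G1 X3.20 Y9.66 E0.5838
G1 X-2.20 Y8.21 E0.6419

At z = 5.3 mm: the 22×8.5 cube contributes its full rectangle; the cube at (11.5, -3) does not reach this height (z outside [5.5, 19.5]); the cylinder at (9, 5.5) is absent (z outside [7.5, 11.5]); the r=11.5 sphere at (11, 16) contributes a regular 32-gon of circumradius √(11.5²−6.8²) = 9.274; Taking the first minus the rest: starting from the 22×8.5 cube, the r=11.5 sphere at (11, 16) partially overlaps it — only the 12.84 mm² overlap (of its 268.48 mm²) is removed, clipping the outline — 1 connected region; (rotated 15° about Z; rotation is an isometry so areas/perimeters/island counts are preserved). The outline is a single polygon with 13 vertices. Extrusion per mm of travel: 0.25 × 0.1 / (π × 0.875²) = 0.010394. Accumulating E over each segment gives final E = 0.6419.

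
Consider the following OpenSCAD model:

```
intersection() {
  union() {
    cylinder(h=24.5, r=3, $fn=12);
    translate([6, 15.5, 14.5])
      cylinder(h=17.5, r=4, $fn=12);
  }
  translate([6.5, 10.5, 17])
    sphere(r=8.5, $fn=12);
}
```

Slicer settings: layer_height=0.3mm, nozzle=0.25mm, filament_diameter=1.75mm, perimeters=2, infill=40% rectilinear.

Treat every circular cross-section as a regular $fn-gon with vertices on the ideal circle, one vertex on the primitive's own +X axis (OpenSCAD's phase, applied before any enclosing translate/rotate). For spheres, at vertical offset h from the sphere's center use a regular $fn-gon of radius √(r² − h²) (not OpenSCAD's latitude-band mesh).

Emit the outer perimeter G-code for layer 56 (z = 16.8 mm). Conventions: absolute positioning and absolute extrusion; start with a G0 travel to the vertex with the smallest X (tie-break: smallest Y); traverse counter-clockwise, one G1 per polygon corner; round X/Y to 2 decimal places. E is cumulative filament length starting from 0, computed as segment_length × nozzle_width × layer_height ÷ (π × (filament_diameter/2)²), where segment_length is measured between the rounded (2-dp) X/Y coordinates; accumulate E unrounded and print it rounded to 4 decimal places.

At z = 16.8 mm: the r=3 cylinder contributes a regular 12-gon of circumradius 3; the cylinder at (6, 15.5): section is a regular 12-gon, circumradius r=4; Combining (union): the 2 present regions are separate (no shared area or edge), so areas and boundary lengths simply add and each stays a separate island — 2 connected regions; the r=8.5 sphere at (6.5, 10.5) slices to a regular 12-gon of circumradius 8.498 (√(r²−h²) with h=0.2 from center); Keeping only the common overlap: the r=8.5 sphere at (6.5, 10.5) partially overlaps that combined region; clipping to the common part keeps 45.55 mm² — 1 connected region. The outline is a single polygon with 12 vertices. Extrusion per mm of travel: 0.25 × 0.3 / (π × 0.875²) = 0.031181. Accumulating E over each segment gives final E = 0.7581.

G0 X2.00 Y15.50 Z16.80
G1 X2.54 Y13.50 E0.0646
G1 X4.00 Y12.04 E0.1290
G1 X6.00 Y11.50 E0.1936
G1 X8.00 Y12.04 E0.2582
G1 X9.46 Y13.50 E0.3226
G1 X10.00 Y15.50 E0.3871
G1 X9.46 Y17.50 E0.4517
G1 X8.50 Y18.46 E0.4941
G1 X6.50 Y19.00 E0.5587
G1 X3.13 Y18.09 E0.6675
G1 X2.54 Y17.50 E0.6935
G1 X2.00 Y15.50 E0.7581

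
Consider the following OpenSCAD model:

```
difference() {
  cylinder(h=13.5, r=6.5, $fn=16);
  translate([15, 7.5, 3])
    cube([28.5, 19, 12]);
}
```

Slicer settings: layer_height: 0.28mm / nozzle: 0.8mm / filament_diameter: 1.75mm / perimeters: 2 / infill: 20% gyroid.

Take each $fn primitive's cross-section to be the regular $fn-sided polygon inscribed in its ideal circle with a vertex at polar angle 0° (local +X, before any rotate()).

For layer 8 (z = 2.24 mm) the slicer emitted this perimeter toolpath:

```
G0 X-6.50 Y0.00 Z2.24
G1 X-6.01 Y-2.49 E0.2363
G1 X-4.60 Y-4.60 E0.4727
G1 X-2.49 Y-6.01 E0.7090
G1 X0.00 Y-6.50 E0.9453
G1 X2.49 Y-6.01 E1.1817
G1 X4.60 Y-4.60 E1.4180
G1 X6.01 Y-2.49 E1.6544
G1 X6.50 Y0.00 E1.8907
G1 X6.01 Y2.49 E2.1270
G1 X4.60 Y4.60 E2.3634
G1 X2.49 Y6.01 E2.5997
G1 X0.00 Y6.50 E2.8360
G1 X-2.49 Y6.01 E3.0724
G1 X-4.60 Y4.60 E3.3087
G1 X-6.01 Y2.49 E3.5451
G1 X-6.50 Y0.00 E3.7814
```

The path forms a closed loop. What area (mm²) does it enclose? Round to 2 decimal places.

129.51 mm²

Apply the shoelace formula to the sequence of (X, Y) vertices; enclosed area = 129.51 mm².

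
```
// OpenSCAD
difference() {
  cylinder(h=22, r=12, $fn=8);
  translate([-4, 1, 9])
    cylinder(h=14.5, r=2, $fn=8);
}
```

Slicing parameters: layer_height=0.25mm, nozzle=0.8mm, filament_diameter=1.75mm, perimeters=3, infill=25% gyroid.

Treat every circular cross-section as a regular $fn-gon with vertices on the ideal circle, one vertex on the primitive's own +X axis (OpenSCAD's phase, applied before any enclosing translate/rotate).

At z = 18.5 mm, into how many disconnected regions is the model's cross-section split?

1

At z = 18.5 mm: the r=12 cylinder contributes a regular 8-gon of circumradius 12; the r=2 cylinder at (-4, 1) contributes a regular 8-gon of circumradius 2; After the difference (first − rest): starting from the r=12 cylinder, the r=2 cylinder at (-4, 1) lies wholly inside it (removes its full 11.31 mm² and its 12.25 mm outline becomes a hole wall) — 1 connected region with 1 hole. The result has 1 disconnected region.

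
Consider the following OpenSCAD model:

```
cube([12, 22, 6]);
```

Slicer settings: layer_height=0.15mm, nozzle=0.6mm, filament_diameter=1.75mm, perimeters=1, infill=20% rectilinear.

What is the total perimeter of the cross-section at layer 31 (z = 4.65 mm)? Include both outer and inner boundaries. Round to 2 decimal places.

68.00 mm

At z = 4.65 mm: the cube (footprint 12×22) is included at this height (perimeter 68.00 mm). Overall, the cross-section is a single solid region. Total boundary length (outer) = 68.00 mm.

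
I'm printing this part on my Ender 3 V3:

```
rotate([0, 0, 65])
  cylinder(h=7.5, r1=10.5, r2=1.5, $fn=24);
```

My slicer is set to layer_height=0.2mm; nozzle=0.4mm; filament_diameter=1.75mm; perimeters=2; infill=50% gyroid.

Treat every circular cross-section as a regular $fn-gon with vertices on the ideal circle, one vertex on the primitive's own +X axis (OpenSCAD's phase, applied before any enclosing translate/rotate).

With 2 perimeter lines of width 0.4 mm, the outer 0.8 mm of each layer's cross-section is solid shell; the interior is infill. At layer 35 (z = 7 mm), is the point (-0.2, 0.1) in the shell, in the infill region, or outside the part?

At z = 7 mm: the cone contributes a regular 24-gon of circumradius 2.100 (interpolated between r1=10.5 and r2=1.5 at t=0.933); (whole slice rotated 65° about Z — lengths, areas and connectivity unchanged). Overall, the cross-section is a single solid region. Undo the 65° rotation: the query point maps to (0.006, 0.224) in the un-rotated model frame. The nearest boundary edge runs (0.54, 2.03)→(0.00, 2.10); distance from the point to it = 1.86 mm. The point is inside the cross-section and 1.86 mm from the nearest boundary — more than the 0.8 mm shell width (2 × 0.4), so it's in the infill interior.

infill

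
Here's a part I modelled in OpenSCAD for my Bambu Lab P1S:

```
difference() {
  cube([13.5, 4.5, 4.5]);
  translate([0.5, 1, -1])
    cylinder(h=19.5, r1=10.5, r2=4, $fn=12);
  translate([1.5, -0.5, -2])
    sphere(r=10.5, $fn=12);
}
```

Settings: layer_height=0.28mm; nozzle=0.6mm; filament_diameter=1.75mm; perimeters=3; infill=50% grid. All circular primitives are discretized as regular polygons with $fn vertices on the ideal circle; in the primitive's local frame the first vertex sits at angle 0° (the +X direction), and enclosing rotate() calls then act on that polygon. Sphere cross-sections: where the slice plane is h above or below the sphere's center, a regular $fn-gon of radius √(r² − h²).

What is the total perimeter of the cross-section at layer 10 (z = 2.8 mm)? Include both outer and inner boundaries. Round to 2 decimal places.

At z = 2.8 mm: the 13.5×4.5 cube contributes its full rectangle (perimeter 36.00 mm); the cone at (0.5, 1) contributes a regular 12-gon of circumradius 9.233 (interpolated between r1=10.5 and r2=4 at t=0.195) (perimeter = 2·12·9.233·sin(180°/12) = 57.35 mm); the r=10.5 sphere at (1.5, -0.5) contributes a regular 12-gon of circumradius √(10.5²−4.8²) = 9.339 (perimeter = 2·12·9.339·sin(180°/12) = 58.01 mm); After the difference (first − rest): starting from the 13.5×4.5 cube, the cone at (0.5, 1) partially overlaps it — only the 42.02 mm² overlap (of its 255.76 mm²) is removed, clipping the outline; the r=10.5 sphere at (1.5, -0.5) partially overlaps it — only the 3.39 mm² overlap (of its 261.63 mm²) is removed, clipping the outline — boundary = 16.32 mm. Overall, the cross-section is a single solid region. Total boundary length (outer) = 16.32 mm.

16.32 mm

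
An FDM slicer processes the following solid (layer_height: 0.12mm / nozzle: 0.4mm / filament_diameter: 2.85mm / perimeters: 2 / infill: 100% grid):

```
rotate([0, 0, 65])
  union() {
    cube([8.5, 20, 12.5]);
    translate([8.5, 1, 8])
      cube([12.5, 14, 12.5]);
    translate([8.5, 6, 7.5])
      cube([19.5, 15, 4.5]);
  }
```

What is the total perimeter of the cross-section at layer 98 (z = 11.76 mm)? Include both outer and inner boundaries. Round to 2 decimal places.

98.00 mm

At z = 11.76 mm: the cube is present — its section is the full 8.5×20 rectangle (perimeter 57.00 mm); the 12.5×14 cube at (8.5, 1) contributes its full rectangle (perimeter 53.00 mm); the cube at (8.5, 6) is present — its section is the full 19.5×15 rectangle (perimeter 69.00 mm); Taking the union: the regions partially overlap (shared area 112.50 mm²), so the edge portions inside another operand are dropped and the merged outline is re-measured after clipping — boundary = 98.00 mm; (rotated 65° about Z; rotation is an isometry so areas/perimeters/island counts are preserved). Overall, the cross-section is a single solid region. Total boundary length (outer) = 98.00 mm.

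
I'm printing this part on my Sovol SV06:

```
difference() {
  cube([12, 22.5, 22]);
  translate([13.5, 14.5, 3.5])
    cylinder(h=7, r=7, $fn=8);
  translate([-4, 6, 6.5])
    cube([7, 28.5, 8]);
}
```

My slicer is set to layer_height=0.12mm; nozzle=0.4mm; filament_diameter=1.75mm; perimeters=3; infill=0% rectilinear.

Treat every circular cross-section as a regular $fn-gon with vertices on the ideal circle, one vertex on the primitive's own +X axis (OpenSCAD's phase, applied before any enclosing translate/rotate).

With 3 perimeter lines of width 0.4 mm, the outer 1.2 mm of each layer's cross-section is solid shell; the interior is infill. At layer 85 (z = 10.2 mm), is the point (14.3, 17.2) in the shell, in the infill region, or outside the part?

At z = 10.2 mm: the 12×22.5 cube contributes its full rectangle; the cylinder at (13.5, 14.5): section is a regular 8-gon, circumradius r=7; the cube at (-4, 6) is present — its section is the full 7×28.5 rectangle; After the difference (first − rest): starting from the 12×22.5 cube, the r=7 cylinder at (13.5, 14.5) partially overlaps it — only the 49.23 mm² overlap (of its 138.59 mm²) is removed, clipping the outline; the 7×28.5 cube at (-4, 6) partially overlaps it — only the 49.50 mm² overlap (of its 199.50 mm²) is removed, clipping the outline — 1 connected region. Overall, the cross-section is a single solid region. The nearest boundary edge runs (12.00, 22.50)→(12.00, 20.88); distance from the point to it = 4.34 mm. The point is not inside any of the regions above, so it lies outside the cross-section (4.34 mm from the nearest boundary).

outside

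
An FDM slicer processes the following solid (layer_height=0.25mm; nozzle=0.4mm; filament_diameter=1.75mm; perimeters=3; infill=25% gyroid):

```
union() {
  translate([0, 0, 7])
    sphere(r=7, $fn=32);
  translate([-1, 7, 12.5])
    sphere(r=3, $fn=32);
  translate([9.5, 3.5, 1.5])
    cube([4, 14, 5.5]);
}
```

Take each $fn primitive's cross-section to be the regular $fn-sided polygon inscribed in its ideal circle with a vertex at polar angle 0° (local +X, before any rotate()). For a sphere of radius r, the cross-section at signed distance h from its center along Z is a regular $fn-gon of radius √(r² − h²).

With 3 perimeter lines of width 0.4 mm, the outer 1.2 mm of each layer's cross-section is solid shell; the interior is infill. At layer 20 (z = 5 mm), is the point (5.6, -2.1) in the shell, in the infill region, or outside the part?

shell

At z = 5 mm: the sphere: section is a regular 32-gon, circumradius = √(r²−h²) = √(7²−2²) = 6.708; the sphere at (-1, 7) does not reach this height (|z−center|=7.500 > r=3); the 4×14 cube at (9.5, 3.5) contributes its full rectangle; Merging all regions: the 2 present regions are separate (no shared area or edge), so areas and boundary lengths simply add and each stays a separate island — 2 connected regions. Overall, the cross-section has 2 separate islands. The nearest boundary edge runs (6.58, -1.31)→(6.20, -2.57); distance from the point to it = 0.71 mm. (Shell/infill is judged within the island containing the point — the largest one.) The point is inside the cross-section, 0.71 mm from the nearest boundary — within the 1.2 mm shell band (3 × 0.4).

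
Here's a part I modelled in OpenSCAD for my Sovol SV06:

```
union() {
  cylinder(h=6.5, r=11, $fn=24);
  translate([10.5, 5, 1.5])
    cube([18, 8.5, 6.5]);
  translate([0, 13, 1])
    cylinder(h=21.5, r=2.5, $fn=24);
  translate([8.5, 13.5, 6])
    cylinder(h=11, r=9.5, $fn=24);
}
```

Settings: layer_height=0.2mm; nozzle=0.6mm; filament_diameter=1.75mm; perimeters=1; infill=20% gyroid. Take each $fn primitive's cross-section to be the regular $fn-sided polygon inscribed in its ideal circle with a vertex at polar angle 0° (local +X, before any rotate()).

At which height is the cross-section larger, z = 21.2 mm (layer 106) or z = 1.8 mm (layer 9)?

Layer 106 (z = 21.2): the cylinder is not intersected at this z (z outside [0, 6.5]); the cube at (10.5, 5) does not reach this height (z outside [1.5, 8]); the r=2.5 cylinder at (0, 13) contributes a regular 24-gon of circumradius 2.5 (area = (24/2)·2.500²·sin(360°/24) = 19.41 mm²); the cylinder at (8.5, 13.5) is not intersected at this z (z outside [6, 17]); Combining (union): only the r=2.5 cylinder at (0, 13) is present, so the union is just that shape — area = 19.41 mm². So its area = 19.41 mm². Layer 9 (z = 1.8): the r=11 cylinder contributes a regular 24-gon of circumradius 11 (area = (24/2)·11.000²·sin(360°/24) = 375.81 mm²); the cube at (10.5, 5) (footprint 18×8.5) is included at this height (area 153.00 mm²); the r=2.5 cylinder at (0, 13) contributes a regular 24-gon of circumradius 2.5 (area = (24/2)·2.500²·sin(360°/24) = 19.41 mm²); the cylinder at (8.5, 13.5) is absent (z outside [6, 17]); Combining (union): the regions partially overlap — summed areas 548.22 mm² minus the doubly-counted overlap 0.74 mm² gives 547.48 mm² — area = 547.48 mm². So its area = 547.48 mm². Layer 9 is larger (547.48 vs 19.41 mm²).

layer 9 (z = 1.8 mm)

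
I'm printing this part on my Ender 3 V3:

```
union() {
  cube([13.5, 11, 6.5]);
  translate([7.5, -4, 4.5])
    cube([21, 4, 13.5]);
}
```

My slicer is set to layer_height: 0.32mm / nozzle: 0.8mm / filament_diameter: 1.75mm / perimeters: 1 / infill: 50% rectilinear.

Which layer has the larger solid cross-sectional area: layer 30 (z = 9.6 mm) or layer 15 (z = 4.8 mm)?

Layer 30 (z = 9.6): the cube does not reach this height (z outside [0, 6.5]); the cube at (7.5, -4) (footprint 21×4) is included at this height (area 84.00 mm²); Taking the union: only the 21×4 cube at (7.5, -4) is present, so the union is just that shape — area = 84.00 mm². So its area = 84.00 mm². Layer 15 (z = 4.8): the cube (footprint 13.5×11) is included at this height (area 148.50 mm²); the cube at (7.5, -4) (footprint 21×4) is included at this height (area 84.00 mm²); Merging all regions: the 2 present regions share edge segments without overlapping in area, so areas simply add but the touching pieces fuse into one outline (the shared edge portions become interior and drop out of the boundary) — area = 232.50 mm². So its area = 232.50 mm². Layer 15 is larger (232.50 vs 84.00 mm²).

layer 15 (z = 4.8 mm)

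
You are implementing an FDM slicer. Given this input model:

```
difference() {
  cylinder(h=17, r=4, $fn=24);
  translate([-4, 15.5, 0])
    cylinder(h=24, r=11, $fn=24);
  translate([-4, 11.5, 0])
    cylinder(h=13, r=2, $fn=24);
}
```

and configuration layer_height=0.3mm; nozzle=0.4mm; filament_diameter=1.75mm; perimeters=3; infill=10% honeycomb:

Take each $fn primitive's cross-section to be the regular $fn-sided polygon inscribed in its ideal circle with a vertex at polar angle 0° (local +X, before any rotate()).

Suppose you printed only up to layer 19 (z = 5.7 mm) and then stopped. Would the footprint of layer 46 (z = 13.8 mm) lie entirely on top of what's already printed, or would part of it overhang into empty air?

entirely on top

Compare the two slices. At z = 5.7: the cylinder: section is a regular 24-gon, circumradius r=4 (area = (24/2)·4.000²·sin(360°/24) = 49.69 mm²); the cylinder at (-4, 15.5): section is a regular 24-gon, circumradius r=11 (area = (24/2)·11.000²·sin(360°/24) = 375.81 mm²); the r=2 cylinder at (-4, 11.5) contributes a regular 24-gon of circumradius 2 (area = (24/2)·2.000²·sin(360°/24) = 12.42 mm²); Taking the first minus the rest: starting from the r=4 cylinder (49.69 mm²), the r=11 cylinder at (-4, 15.5) misses the remaining region (no effect); the r=2 cylinder at (-4, 11.5) misses the remaining region (no effect) — area = 49.69 mm². At z = 13.8: the cylinder: section is a regular 24-gon, circumradius r=4 (area = (24/2)·4.000²·sin(360°/24) = 49.69 mm²); the r=11 cylinder at (-4, 15.5) contributes a regular 24-gon of circumradius 11 (area = (24/2)·11.000²·sin(360°/24) = 375.81 mm²); the cylinder at (-4, 11.5) does not reach this height (z outside [0, 13]); Subtracting the remaining from the first: starting from the r=4 cylinder (49.69 mm²), the r=11 cylinder at (-4, 15.5) misses the remaining region (no effect) — area = 49.69 mm². Checking containment: the cross-section at z = 13.8 is a subset of the cross-section at z = 5.7.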